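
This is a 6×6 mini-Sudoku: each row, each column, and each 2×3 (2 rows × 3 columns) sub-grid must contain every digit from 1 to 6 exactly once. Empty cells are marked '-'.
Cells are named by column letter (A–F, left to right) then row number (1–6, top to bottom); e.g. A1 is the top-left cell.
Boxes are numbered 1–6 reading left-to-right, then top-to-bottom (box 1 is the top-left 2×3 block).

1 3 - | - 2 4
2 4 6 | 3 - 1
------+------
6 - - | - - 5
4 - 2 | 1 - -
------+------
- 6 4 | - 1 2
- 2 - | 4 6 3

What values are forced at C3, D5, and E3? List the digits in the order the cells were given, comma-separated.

For C3:
  Consider where 3 can go in column C.
  C1 is out (row 1 already has a 3).
  C6 is out (row 6 already has a 3).
  So the only cell in column C that can hold 3 is C3.
  So C3 = 3.
For D5:
  Row 5 already contains {1, 2, 4, 6}.
  Column D already contains {1, 3, 4}.
  Its 2×3 block (box 6) already contains {1, 2, 3, 4, 6}.
  The only value from 1–6 not eliminated is 5, so D5 = 5.
For E3:
  Consider where 4 can go in row 3.
  B3 is out (column B already has a 4).
  C3 is out (column C already has a 4).
  D3 is out (column D already has a 4).
  So the only cell in row 3 that can hold 4 is E3.
  So E3 = 4.

3,5,4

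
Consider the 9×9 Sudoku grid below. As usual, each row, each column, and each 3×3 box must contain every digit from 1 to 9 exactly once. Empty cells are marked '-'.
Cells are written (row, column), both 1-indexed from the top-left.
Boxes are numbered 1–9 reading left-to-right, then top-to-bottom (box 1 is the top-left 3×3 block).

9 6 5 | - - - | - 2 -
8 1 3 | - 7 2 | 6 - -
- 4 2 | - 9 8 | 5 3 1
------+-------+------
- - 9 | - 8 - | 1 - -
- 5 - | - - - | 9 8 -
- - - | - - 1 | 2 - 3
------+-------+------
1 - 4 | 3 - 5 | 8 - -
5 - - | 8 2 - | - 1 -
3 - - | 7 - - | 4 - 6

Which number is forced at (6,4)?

9

Cell (6,4) itself could take any of {4, 5, 6, 9} by direct elimination.
Consider where 9 can go in row 6.
(6,1) is out (column 1 already has a 9).
(6,2) is out (box 4 already has a 9).
(6,3) is out (column 3 already has a 9).
(6,5) is out (column 5 already has a 9).
(6,8) is out (box 6 already has a 9).
So the only cell in row 6 that can hold 9 is (6,4).
Therefore (6,4) = 9.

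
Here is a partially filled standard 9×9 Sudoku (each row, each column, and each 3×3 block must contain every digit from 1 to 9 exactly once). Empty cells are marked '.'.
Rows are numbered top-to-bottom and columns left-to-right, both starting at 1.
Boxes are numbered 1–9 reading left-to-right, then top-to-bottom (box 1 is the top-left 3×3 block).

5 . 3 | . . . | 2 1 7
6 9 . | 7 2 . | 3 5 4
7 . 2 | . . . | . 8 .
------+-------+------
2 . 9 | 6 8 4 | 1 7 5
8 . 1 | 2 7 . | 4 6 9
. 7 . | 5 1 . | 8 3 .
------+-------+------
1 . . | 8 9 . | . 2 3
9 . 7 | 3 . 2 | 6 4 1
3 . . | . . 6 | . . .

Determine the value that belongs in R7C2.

Cell R7C2 itself could take any of {4, 5, 6} by direct elimination.
Consider where 6 can go in column 2.
R1C2 is out (box 1 already has a 6). R3C2 is out (box 1 already has a 6). R4C2 is out (row 4 already has a 6). R5C2 is out (row 5 already has a 6). The remaining empty cells in column 2 are similarly blocked.
So the only cell in column 2 that can hold 6 is R7C2.
Therefore R7C2 = 6.

6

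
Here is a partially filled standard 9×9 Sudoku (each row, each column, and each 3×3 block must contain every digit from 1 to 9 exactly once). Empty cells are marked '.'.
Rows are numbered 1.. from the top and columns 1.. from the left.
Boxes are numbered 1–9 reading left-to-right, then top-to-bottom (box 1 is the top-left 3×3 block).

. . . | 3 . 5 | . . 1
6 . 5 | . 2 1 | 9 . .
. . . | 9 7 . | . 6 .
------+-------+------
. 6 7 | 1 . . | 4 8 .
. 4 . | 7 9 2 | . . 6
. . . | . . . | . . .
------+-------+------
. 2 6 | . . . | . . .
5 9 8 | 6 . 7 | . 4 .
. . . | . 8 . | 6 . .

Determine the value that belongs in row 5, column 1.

Cell row 5, column 1 itself could take any of {1, 3, 8} by direct elimination.
Consider where 8 can go in row 5.
row 5, column 3 is out (column 3 already has a 8).
row 5, column 7 is out (box 6 already has a 8).
row 5, column 8 is out (column 8 already has a 8).
So the only cell in row 5 that can hold 8 is row 5, column 1.
Therefore row 5, column 1 = 8.

8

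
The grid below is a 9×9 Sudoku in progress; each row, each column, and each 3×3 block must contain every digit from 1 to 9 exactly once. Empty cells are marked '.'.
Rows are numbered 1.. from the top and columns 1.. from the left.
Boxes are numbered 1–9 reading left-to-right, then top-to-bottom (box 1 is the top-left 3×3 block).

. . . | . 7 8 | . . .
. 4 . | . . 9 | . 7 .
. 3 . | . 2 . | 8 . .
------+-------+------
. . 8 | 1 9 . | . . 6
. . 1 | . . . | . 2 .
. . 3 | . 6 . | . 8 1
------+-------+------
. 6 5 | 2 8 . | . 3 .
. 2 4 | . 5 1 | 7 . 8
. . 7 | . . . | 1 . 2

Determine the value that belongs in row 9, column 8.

5

Cell row 9, column 8 itself could take any of {4, 5, 6, 9} by direct elimination.
Consider where 5 can go in row 9.
row 9, column 1 is out (box 7 already has a 5).
row 9, column 2 is out (box 7 already has a 5).
row 9, column 4 is out (box 8 already has a 5).
row 9, column 5 is out (column 5 already has a 5).
row 9, column 6 is out (box 8 already has a 5).
So the only cell in row 9 that can hold 5 is row 9, column 8.
Therefore row 9, column 8 = 5.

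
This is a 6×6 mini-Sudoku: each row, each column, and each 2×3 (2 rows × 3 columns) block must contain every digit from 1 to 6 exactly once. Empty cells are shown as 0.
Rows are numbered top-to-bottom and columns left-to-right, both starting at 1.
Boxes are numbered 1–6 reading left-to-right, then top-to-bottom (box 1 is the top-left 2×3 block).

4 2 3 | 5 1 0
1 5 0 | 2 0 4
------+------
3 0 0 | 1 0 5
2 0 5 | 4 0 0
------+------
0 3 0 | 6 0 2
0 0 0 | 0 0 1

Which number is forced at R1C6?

Row 1 already contains {1, 2, 3, 4, 5}.
Column 6 already contains {1, 2, 4, 5}.
Its 2×3 block (box 2) already contains {1, 2, 4, 5}.
The only value from 1–6 not eliminated is 6, so R1C6 = 6.

6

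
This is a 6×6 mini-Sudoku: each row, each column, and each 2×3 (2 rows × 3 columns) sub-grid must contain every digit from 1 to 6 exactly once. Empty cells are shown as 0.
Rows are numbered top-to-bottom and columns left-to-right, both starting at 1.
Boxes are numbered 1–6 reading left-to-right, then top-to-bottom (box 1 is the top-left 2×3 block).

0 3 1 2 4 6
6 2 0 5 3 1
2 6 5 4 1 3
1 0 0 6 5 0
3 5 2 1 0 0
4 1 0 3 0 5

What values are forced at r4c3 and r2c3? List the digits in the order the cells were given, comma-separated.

For r4c3:
  Consider where 3 can go in box 3.
  r4c2 is out (column 2 already has a 3).
  So the only cell in box 3 that can hold 3 is r4c3.
  So r4c3 = 3.
For r2c3:
  Row 2 already contains {1, 2, 3, 5, 6}.
  Column 3 already contains {1, 2, 5}.
  Its 2×3 block (box 1) already contains {1, 2, 3, 6}.
  The only value from 1–6 not eliminated is 4, so r2c3 = 4.

3,4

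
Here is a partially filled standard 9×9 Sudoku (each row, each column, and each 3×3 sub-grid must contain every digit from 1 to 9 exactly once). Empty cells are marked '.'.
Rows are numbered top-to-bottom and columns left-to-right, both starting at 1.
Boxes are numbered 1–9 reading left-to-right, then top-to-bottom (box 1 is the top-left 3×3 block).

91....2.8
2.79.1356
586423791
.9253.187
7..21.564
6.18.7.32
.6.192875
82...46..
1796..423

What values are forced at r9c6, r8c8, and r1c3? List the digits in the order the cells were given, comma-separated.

For r9c6:
  Consider where 8 can go in column 6.
  r1c6 is out (row 1 already has a 8).
  r4c6 is out (row 4 already has a 8).
  r5c6 is out (box 5 already has a 8).
  So the only cell in column 6 that can hold 8 is r9c6.
  So r9c6 = 8.
For r8c8:
  Row 8 already contains {2, 4, 6, 8}.
  Column 8 already contains {2, 3, 5, 6, 7, 8, 9}.
  Its 3×3 block (box 9) already contains {2, 3, 4, 5, 6, 7, 8}.
  The only value from 1–9 not eliminated is 1, so r8c8 = 1.
For r1c3:
  Consider where 3 can go in box 1.
  r2c2 is out (row 2 already has a 3).
  So the only cell in box 1 that can hold 3 is r1c3.
  So r1c3 = 3.

8,1,3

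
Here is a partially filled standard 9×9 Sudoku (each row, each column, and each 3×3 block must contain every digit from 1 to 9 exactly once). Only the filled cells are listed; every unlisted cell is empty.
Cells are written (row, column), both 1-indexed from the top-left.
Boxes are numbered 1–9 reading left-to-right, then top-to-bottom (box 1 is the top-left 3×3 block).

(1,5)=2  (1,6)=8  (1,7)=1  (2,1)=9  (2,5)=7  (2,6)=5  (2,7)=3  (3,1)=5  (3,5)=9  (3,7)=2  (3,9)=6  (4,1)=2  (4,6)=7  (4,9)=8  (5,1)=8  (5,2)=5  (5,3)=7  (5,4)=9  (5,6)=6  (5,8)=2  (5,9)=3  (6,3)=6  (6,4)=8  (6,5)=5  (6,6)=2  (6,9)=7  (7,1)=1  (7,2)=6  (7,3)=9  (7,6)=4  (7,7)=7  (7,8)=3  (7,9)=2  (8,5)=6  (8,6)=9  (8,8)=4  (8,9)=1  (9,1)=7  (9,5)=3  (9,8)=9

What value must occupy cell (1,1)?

Cell (1,1) itself could take any of {3, 4, 6} by direct elimination.
Consider where 6 can go in box 1.
(1,2) is out (column 2 already has a 6). (1,3) is out (column 3 already has a 6). (2,2) is out (column 2 already has a 6). (2,3) is out (column 3 already has a 6). The remaining empty cells in box 1 are similarly blocked.
So the only cell in box 1 that can hold 6 is (1,1).
Therefore (1,1) = 6.

6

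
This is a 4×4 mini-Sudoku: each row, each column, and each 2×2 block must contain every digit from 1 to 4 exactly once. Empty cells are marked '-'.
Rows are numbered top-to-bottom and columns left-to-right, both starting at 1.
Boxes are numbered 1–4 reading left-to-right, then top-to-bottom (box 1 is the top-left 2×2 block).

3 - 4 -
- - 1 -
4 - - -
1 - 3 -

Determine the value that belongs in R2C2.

4

Cell R2C2 itself could take any of {2, 4} by direct elimination.
Consider where 4 can go in column 2.
R1C2 is out (row 1 already has a 4).
R3C2 is out (row 3 already has a 4).
R4C2 is out (box 3 already has a 4).
So the only cell in column 2 that can hold 4 is R2C2.
Therefore R2C2 = 4.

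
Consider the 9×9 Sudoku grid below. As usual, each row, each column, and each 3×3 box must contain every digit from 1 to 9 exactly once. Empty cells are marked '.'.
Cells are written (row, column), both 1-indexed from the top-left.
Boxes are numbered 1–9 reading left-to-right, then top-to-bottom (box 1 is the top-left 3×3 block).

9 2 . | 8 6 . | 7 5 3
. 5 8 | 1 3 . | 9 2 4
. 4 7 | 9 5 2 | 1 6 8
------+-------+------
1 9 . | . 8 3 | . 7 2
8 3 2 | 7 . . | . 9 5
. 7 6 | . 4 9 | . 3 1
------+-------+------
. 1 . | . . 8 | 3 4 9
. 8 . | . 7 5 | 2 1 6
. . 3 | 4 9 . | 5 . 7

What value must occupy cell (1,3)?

Row 1 already contains {2, 3, 5, 6, 7, 8, 9}.
Column 3 already contains {2, 3, 6, 7, 8}.
Its 3×3 block (box 1) already contains {2, 4, 5, 7, 8, 9}.
The only value from 1–9 not eliminated is 1, so (1,3) = 1.

1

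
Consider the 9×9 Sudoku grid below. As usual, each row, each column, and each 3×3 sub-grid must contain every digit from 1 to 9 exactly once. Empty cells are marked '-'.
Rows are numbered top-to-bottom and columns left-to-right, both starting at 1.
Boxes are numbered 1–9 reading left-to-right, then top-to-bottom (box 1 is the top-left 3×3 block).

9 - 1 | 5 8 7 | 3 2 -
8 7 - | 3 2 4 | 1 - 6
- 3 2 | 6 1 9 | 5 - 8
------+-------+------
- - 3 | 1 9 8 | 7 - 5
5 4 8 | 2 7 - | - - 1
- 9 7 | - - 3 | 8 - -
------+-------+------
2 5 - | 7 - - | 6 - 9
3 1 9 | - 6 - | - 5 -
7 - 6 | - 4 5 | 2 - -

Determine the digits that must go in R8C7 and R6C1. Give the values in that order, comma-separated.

For R8C7:
  Row 8 already contains {1, 3, 5, 6, 9}.
  Column 7 already contains {1, 2, 3, 5, 6, 7, 8}.
  Its 3×3 block (box 9) already contains {2, 5, 6, 9}.
  The only value from 1–9 not eliminated is 4, so R8C7 = 4.
For R6C1:
  Consider where 1 can go in box 4.
  R4C1 is out (row 4 already has a 1).
  R4C2 is out (row 4 already has a 1).
  So the only cell in box 4 that can hold 1 is R6C1.
  So R6C1 = 1.

4,1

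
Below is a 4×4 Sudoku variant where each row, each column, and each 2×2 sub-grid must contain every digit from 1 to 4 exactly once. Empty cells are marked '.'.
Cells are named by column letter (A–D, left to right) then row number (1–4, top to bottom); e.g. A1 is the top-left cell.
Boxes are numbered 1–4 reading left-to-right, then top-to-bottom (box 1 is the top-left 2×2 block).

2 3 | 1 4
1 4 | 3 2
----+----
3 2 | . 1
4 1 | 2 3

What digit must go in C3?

Row 3 already contains {1, 2, 3}.
Column C already contains {1, 2, 3}.
Its 2×2 block (box 4) already contains {1, 2, 3}.
The only value from 1–4 not eliminated is 4, so C3 = 4.

4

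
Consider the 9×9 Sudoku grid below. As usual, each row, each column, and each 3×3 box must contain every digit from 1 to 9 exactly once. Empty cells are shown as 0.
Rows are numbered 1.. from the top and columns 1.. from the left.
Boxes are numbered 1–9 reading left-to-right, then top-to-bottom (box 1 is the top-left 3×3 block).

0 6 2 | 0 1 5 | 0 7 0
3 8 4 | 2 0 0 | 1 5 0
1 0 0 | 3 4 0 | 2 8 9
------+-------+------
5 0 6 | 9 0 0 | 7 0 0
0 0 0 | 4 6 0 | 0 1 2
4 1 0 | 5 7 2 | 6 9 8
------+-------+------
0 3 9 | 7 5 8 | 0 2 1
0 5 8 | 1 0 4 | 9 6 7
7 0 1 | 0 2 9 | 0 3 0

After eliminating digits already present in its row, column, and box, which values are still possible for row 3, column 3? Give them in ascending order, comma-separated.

5,7

Row 3 already contains {1, 2, 3, 4, 8, 9}.
Column 3 already contains {1, 2, 4, 6, 8, 9}.
Its 3×3 block (box 1) already contains {1, 2, 3, 4, 6, 8}.
Removing those from 1–9 leaves {5, 7} as the candidates for row 3, column 3.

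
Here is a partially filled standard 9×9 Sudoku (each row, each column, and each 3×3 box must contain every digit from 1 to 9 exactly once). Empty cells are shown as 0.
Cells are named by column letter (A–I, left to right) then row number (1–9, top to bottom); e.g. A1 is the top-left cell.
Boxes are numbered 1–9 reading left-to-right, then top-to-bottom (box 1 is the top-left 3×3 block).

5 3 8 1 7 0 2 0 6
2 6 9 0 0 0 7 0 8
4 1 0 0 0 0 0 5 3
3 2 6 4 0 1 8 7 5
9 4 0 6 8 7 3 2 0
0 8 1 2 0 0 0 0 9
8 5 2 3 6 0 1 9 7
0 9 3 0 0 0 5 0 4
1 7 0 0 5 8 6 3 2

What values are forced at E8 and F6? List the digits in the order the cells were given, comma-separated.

For E8:
  Consider where 1 can go in box 8.
  F7 is out (row 7 already has a 1).
  D8 is out (column D already has a 1).
  F8 is out (column F already has a 1).
  D9 is out (row 9 already has a 1).
  So the only cell in box 8 that can hold 1 is E8.
  So E8 = 1.
For F6:
  Consider where 5 can go in row 6.
  A6 is out (column A already has a 5).
  E6 is out (column E already has a 5).
  G6 is out (column G already has a 5).
  H6 is out (column H already has a 5).
  So the only cell in row 6 that can hold 5 is F6.
  So F6 = 5.

1,5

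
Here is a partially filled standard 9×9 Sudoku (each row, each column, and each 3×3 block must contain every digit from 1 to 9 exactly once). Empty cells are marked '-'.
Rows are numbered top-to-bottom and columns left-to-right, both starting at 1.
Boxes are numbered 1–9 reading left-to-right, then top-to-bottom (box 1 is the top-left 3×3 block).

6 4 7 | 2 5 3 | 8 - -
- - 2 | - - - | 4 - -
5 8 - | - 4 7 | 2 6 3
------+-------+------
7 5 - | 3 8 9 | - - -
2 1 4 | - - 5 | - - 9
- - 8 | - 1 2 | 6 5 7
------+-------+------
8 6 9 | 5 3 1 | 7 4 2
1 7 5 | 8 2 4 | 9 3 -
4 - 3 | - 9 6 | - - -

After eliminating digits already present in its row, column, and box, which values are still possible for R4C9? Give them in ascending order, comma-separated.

Row 4 already contains {3, 5, 7, 8, 9}.
Column 9 already contains {2, 3, 7, 9}.
Its 3×3 block (box 6) already contains {5, 6, 7, 9}.
Removing those from 1–9 leaves {1, 4} as the candidates for R4C9.

1,4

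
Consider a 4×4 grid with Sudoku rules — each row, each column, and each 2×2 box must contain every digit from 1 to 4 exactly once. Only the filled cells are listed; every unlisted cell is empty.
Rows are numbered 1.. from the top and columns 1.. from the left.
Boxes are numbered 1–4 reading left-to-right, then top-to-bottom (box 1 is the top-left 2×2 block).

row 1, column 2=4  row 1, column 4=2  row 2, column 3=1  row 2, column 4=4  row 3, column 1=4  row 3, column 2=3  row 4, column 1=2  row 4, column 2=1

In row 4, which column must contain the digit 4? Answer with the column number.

Consider where 4 can go in row 4.
row 4, column 4 is out (column 4 already has a 4).
So the only cell in row 4 that can hold 4 is row 4, column 3.
That is column 3.

3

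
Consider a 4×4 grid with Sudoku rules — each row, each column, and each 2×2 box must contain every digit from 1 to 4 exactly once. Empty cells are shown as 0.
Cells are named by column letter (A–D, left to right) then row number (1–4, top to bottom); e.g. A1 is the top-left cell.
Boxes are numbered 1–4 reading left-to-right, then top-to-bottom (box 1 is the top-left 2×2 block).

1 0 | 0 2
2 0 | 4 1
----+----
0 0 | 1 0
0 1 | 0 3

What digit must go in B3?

Cell B3 itself could take any of {2, 3, 4} by direct elimination.
Consider where 2 can go in column B.
B1 is out (row 1 already has a 2).
B2 is out (row 2 already has a 2).
So the only cell in column B that can hold 2 is B3.
Therefore B3 = 2.

2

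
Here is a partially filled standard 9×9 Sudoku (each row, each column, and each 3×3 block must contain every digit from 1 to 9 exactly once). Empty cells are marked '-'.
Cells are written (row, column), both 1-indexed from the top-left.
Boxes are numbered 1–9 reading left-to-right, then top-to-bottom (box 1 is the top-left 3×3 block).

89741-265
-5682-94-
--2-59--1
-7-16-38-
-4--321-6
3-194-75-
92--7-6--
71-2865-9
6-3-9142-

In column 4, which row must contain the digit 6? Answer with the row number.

3

Consider where 6 can go in column 4.
(5,4) is out (row 5 already has a 6).
(7,4) is out (row 7 already has a 6).
(9,4) is out (row 9 already has a 6).
So the only cell in column 4 that can hold 6 is (3,4).
That is row 3.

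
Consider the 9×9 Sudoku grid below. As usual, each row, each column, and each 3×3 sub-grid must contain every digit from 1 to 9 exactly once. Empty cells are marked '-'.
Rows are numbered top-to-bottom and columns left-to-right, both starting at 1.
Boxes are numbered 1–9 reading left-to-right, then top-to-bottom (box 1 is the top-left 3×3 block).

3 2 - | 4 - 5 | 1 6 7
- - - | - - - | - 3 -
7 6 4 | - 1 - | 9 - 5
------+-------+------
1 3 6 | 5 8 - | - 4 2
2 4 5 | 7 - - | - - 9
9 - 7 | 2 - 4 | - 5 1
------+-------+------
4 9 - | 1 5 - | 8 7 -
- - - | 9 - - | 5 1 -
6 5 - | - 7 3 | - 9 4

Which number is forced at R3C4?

3

Cell R3C4 itself could take any of {3, 8} by direct elimination.
Consider where 3 can go in box 2.
R1C5 is out (row 1 already has a 3).
R2C4 is out (row 2 already has a 3).
R2C5 is out (row 2 already has a 3).
R2C6 is out (row 2 already has a 3).
R3C6 is out (column 6 already has a 3).
So the only cell in box 2 that can hold 3 is R3C4.
Therefore R3C4 = 3.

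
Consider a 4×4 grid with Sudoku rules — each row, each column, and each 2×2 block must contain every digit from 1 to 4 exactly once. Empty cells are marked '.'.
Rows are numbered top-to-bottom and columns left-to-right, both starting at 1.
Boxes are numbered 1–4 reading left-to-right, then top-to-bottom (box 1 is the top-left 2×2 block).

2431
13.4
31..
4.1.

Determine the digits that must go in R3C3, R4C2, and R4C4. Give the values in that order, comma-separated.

For R3C3:
  Consider where 4 can go in box 4.
  R3C4 is out (column 4 already has a 4).
  R4C4 is out (row 4 already has a 4).
  So the only cell in box 4 that can hold 4 is R3C3.
  So R3C3 = 4.
For R4C2:
  Row 4 already contains {1, 4}.
  Column 2 already contains {1, 3, 4}.
  Its 2×2 block (box 3) already contains {1, 3, 4}.
  The only value from 1–4 not eliminated is 2, so R4C2 = 2.
For R4C4:
  Consider where 3 can go in column 4.
  R3C4 is out (row 3 already has a 3).
  So the only cell in column 4 that can hold 3 is R4C4.
  So R4C4 = 3.

4,2,3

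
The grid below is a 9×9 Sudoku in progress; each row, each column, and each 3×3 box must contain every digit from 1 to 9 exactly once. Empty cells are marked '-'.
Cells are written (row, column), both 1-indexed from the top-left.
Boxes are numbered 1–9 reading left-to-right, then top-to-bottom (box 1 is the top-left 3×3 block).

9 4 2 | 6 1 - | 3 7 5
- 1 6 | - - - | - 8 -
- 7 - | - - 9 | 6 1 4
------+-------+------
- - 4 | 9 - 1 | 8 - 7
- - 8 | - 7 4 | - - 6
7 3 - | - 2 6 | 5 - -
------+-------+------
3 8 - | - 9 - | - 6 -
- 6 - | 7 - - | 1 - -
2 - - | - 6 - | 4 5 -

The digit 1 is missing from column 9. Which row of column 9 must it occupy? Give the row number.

Consider where 1 can go in column 9.
(2,9) is out (row 2 already has a 1).
(7,9) is out (box 9 already has a 1).
(8,9) is out (row 8 already has a 1).
(9,9) is out (box 9 already has a 1).
So the only cell in column 9 that can hold 1 is (6,9).
That is row 6.

6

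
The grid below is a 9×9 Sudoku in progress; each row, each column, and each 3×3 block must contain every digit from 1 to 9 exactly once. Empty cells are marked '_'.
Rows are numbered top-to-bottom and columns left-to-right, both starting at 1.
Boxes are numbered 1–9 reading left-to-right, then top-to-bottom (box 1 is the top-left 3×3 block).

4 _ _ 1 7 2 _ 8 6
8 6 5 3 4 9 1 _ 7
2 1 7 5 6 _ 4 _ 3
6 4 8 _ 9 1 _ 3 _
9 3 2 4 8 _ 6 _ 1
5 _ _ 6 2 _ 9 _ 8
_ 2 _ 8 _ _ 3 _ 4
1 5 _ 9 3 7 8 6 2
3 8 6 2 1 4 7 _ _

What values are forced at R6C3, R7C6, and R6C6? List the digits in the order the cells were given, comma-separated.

1,6,3

For R6C3:
  Row 6 already contains {2, 5, 6, 8, 9}.
  Column 3 already contains {2, 5, 6, 7, 8}.
  Its 3×3 block (box 4) already contains {2, 3, 4, 5, 6, 8, 9}.
  The only value from 1–9 not eliminated is 1, so R6C3 = 1.
For R7C6:
  Consider where 6 can go in box 8.
  R7C5 is out (column 5 already has a 6).
  So the only cell in box 8 that can hold 6 is R7C6.
  So R7C6 = 6.
For R6C6:
  Row 6 already contains {2, 5, 6, 8, 9}.
  Column 6 already contains {1, 2, 4, 7, 9}.
  Its 3×3 block (box 5) already contains {1, 2, 4, 6, 8, 9}.
  The only value from 1–9 not eliminated is 3, so R6C6 = 3.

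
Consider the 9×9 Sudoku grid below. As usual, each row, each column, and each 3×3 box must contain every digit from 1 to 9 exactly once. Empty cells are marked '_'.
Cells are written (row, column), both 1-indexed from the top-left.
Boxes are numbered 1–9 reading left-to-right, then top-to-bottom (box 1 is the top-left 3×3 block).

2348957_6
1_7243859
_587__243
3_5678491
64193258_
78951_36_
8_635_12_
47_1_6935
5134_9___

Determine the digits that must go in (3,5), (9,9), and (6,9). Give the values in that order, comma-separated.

For (3,5):
  Row 3 already contains {2, 3, 4, 5, 7, 8}.
  Column 5 already contains {1, 3, 4, 5, 7, 9}.
  Its 3×3 block (box 2) already contains {2, 3, 4, 5, 7, 8, 9}.
  The only value from 1–9 not eliminated is 6, so (3,5) = 6.
For (9,9):
  Consider where 8 can go in box 9.
  (7,9) is out (row 7 already has a 8).
  (9,7) is out (column 7 already has a 8).
  (9,8) is out (column 8 already has a 8).
  So the only cell in box 9 that can hold 8 is (9,9).
  So (9,9) = 8.
For (6,9):
  Row 6 already contains {1, 3, 5, 6, 7, 8, 9}.
  Column 9 already contains {1, 3, 5, 6, 9}.
  Its 3×3 block (box 6) already contains {1, 3, 4, 5, 6, 8, 9}.
  The only value from 1–9 not eliminated is 2, so (6,9) = 2.

6,8,2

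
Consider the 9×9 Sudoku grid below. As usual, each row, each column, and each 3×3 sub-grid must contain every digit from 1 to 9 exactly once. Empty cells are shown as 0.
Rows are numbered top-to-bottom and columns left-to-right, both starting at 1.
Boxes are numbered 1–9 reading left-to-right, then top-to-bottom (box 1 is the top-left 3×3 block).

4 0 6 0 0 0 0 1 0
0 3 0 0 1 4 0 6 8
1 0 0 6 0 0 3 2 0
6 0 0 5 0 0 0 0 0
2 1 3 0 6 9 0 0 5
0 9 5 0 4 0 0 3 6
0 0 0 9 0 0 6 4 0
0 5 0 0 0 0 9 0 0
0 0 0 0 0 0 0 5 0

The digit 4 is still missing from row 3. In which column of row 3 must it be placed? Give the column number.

9

Consider where 4 can go in row 3.
r3c2 is out (box 1 already has a 4).
r3c3 is out (box 1 already has a 4).
r3c5 is out (column 5 already has a 4).
r3c6 is out (column 6 already has a 4).
So the only cell in row 3 that can hold 4 is r3c9.
That is column 9.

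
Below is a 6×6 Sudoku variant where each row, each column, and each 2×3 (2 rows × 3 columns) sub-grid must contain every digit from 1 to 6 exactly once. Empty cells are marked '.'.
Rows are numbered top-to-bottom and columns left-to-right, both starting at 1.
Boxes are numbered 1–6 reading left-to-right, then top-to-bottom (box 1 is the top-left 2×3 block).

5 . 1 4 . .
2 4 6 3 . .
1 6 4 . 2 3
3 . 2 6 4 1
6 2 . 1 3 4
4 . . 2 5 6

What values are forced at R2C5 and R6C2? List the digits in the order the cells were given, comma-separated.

For R2C5:
  Row 2 already contains {2, 3, 4, 6}.
  Column 5 already contains {2, 3, 4, 5}.
  Its 2×3 block (box 2) already contains {3, 4}.
  The only value from 1–6 not eliminated is 1, so R2C5 = 1.
For R6C2:
  Consider where 1 can go in column 2.
  R1C2 is out (row 1 already has a 1).
  R4C2 is out (row 4 already has a 1).
  So the only cell in column 2 that can hold 1 is R6C2.
  So R6C2 = 1.

1,1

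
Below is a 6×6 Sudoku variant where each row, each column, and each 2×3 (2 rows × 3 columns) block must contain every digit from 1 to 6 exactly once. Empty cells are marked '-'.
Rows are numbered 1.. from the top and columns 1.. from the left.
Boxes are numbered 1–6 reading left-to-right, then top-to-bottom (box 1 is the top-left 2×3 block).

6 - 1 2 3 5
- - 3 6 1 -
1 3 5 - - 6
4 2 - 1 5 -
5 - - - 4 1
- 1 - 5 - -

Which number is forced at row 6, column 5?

6

Cell row 6, column 5 itself could take any of {2, 6} by direct elimination.
Consider where 6 can go in box 6.
row 5, column 4 is out (column 4 already has a 6).
row 6, column 6 is out (column 6 already has a 6).
So the only cell in box 6 that can hold 6 is row 6, column 5.
Therefore row 6, column 5 = 6.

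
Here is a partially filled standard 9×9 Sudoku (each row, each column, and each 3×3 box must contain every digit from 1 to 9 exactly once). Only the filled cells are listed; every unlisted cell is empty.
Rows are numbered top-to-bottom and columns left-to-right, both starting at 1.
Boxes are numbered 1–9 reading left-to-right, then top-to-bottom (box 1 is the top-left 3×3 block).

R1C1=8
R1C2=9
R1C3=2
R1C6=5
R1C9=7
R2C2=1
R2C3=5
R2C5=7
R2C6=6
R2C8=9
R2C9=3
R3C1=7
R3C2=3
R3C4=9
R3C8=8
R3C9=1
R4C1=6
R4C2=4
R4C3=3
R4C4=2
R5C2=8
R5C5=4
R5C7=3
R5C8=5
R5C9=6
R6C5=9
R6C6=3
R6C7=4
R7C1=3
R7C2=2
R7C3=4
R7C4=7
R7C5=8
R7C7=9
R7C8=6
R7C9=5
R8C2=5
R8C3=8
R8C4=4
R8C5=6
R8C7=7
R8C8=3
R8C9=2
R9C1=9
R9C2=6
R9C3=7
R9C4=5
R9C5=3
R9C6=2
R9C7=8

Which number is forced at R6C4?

6

Cell R6C4 itself could take any of {1, 6, 8} by direct elimination.
Consider where 6 can go in box 5.
R4C5 is out (row 4 already has a 6).
R4C6 is out (row 4 already has a 6).
R5C4 is out (row 5 already has a 6).
R5C6 is out (row 5 already has a 6).
So the only cell in box 5 that can hold 6 is R6C4.
Therefore R6C4 = 6.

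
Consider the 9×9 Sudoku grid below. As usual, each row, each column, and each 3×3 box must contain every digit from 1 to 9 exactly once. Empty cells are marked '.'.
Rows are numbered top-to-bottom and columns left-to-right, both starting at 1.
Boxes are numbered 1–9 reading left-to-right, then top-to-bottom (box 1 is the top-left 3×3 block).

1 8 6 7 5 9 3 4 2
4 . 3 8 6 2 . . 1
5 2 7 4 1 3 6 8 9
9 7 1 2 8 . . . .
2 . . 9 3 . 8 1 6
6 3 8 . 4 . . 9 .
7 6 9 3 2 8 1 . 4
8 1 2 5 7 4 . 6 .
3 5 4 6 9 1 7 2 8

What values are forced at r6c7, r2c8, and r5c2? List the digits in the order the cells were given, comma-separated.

For r6c7:
  Consider where 2 can go in column 7.
  r2c7 is out (row 2 already has a 2).
  r4c7 is out (row 4 already has a 2).
  r8c7 is out (row 8 already has a 2).
  So the only cell in column 7 that can hold 2 is r6c7.
  So r6c7 = 2.
For r2c8:
  Consider where 7 can go in box 3.
  r2c7 is out (column 7 already has a 7).
  So the only cell in box 3 that can hold 7 is r2c8.
  So r2c8 = 7.
For r5c2:
  Row 5 already contains {1, 2, 3, 6, 8, 9}.
  Column 2 already contains {1, 2, 3, 5, 6, 7, 8}.
  Its 3×3 block (box 4) already contains {1, 2, 3, 6, 7, 8, 9}.
  The only value from 1–9 not eliminated is 4, so r5c2 = 4.

2,7,4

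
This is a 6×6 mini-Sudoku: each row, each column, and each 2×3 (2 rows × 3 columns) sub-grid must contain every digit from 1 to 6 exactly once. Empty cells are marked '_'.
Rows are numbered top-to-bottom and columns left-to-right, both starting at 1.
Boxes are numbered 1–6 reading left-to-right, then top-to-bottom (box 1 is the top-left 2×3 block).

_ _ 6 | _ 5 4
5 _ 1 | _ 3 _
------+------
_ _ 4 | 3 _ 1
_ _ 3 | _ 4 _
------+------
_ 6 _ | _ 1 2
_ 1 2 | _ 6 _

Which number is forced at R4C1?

Cell R4C1 itself could take any of {1, 2, 6} by direct elimination.
Consider where 1 can go in row 4.
R4C2 is out (column 2 already has a 1).
R4C4 is out (box 4 already has a 1).
R4C6 is out (column 6 already has a 1).
So the only cell in row 4 that can hold 1 is R4C1.
Therefore R4C1 = 1.

1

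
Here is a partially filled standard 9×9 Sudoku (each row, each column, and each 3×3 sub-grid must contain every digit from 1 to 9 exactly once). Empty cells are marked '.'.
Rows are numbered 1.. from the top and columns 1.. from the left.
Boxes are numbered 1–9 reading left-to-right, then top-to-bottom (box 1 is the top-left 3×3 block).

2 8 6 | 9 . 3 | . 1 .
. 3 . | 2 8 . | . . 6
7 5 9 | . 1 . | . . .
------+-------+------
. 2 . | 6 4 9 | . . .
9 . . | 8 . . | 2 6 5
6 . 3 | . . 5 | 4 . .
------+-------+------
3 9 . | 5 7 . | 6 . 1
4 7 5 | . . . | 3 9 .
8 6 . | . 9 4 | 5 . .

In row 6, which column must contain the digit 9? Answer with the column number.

Consider where 9 can go in row 6.
row 6, column 2 is out (column 2 already has a 9).
row 6, column 4 is out (column 4 already has a 9).
row 6, column 5 is out (column 5 already has a 9).
row 6, column 8 is out (column 8 already has a 9).
So the only cell in row 6 that can hold 9 is row 6, column 9.
That is column 9.

9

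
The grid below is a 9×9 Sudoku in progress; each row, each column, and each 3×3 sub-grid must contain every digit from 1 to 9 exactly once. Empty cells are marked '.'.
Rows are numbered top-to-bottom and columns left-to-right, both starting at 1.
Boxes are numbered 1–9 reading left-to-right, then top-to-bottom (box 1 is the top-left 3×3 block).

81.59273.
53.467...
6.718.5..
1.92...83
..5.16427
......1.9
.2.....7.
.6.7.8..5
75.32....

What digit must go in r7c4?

Cell r7c4 itself could take any of {6, 9} by direct elimination.
Consider where 6 can go in column 4.
r5c4 is out (row 5 already has a 6).
r6c4 is out (box 5 already has a 6).
So the only cell in column 4 that can hold 6 is r7c4.
Therefore r7c4 = 6.

6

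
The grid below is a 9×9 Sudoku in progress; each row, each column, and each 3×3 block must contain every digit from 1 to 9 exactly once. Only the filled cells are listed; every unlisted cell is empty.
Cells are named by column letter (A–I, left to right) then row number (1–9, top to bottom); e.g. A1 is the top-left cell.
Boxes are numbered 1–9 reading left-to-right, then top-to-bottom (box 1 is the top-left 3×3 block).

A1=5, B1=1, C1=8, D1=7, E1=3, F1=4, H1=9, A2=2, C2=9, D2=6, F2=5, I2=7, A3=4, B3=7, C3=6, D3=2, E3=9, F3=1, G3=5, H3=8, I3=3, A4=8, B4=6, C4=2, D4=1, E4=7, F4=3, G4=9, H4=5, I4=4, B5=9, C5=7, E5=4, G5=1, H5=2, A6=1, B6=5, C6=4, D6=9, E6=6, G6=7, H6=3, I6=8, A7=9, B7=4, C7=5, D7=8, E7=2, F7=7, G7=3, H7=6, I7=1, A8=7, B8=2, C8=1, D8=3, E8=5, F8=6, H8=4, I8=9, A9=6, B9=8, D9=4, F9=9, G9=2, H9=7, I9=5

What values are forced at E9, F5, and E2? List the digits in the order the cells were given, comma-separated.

For E9:
  Row 9 already contains {2, 4, 5, 6, 7, 8, 9}.
  Column E already contains {2, 3, 4, 5, 6, 7, 9}.
  Its 3×3 block (box 8) already contains {2, 3, 4, 5, 6, 7, 8, 9}.
  The only value from 1–9 not eliminated is 1, so E9 = 1.
For F5:
  Row 5 already contains {1, 2, 4, 7, 9}.
  Column F already contains {1, 3, 4, 5, 6, 7, 9}.
  Its 3×3 block (box 5) already contains {1, 3, 4, 6, 7, 9}.
  The only value from 1–9 not eliminated is 8, so F5 = 8.
For E2:
  Row 2 already contains {2, 5, 6, 7, 9}.
  Column E already contains {2, 3, 4, 5, 6, 7, 9}.
  Its 3×3 block (box 2) already contains {1, 2, 3, 4, 5, 6, 7, 9}.
  The only value from 1–9 not eliminated is 8, so E2 = 8.

1,8,8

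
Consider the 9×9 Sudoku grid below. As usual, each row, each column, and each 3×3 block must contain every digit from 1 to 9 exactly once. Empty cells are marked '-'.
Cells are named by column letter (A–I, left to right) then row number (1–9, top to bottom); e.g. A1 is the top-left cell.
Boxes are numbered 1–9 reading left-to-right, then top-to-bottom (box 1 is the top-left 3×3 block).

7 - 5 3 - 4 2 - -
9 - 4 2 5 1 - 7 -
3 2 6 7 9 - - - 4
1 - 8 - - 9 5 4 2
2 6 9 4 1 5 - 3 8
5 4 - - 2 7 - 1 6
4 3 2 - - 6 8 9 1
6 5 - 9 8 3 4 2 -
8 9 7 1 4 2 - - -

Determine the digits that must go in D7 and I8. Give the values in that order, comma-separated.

For D7:
  Row 7 already contains {1, 2, 3, 4, 6, 8, 9}.
  Column D already contains {1, 2, 3, 4, 7, 9}.
  Its 3×3 block (box 8) already contains {1, 2, 3, 4, 6, 8, 9}.
  The only value from 1–9 not eliminated is 5, so D7 = 5.
For I8:
  Row 8 already contains {2, 3, 4, 5, 6, 8, 9}.
  Column I already contains {1, 2, 4, 6, 8}.
  Its 3×3 block (box 9) already contains {1, 2, 4, 8, 9}.
  The only value from 1–9 not eliminated is 7, so I8 = 7.

5,7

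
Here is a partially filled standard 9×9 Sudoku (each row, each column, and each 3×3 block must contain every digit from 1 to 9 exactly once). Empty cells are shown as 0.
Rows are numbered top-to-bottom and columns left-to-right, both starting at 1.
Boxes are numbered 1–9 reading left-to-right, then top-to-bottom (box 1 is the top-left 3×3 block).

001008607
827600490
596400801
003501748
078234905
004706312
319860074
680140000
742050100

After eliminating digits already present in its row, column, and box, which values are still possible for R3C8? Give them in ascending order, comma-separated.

2,3

Row 3 already contains {1, 4, 5, 6, 8, 9}.
Column 8 already contains {1, 4, 7, 9}.
Its 3×3 block (box 3) already contains {1, 4, 6, 7, 8, 9}.
Removing those from 1–9 leaves {2, 3} as the candidates for R3C8.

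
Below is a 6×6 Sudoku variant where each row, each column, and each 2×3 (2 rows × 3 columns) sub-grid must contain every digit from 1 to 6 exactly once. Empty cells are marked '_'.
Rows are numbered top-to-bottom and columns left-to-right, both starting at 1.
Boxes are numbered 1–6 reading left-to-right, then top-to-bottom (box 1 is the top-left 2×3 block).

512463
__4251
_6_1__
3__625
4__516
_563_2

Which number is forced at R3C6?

4

Row 3 already contains {1, 6}.
Column 6 already contains {1, 2, 3, 5, 6}.
Its 2×3 block (box 4) already contains {1, 2, 5, 6}.
The only value from 1–6 not eliminated is 4, so R3C6 = 4.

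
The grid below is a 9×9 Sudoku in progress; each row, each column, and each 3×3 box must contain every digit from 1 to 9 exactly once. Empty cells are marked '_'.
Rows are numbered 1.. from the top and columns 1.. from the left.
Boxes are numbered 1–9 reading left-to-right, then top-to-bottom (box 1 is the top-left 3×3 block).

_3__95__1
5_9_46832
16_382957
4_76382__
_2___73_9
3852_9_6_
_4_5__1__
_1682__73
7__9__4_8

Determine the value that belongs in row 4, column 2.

Row 4 already contains {2, 3, 4, 6, 7, 8}.
Column 2 already contains {1, 2, 3, 4, 6, 8}.
Its 3×3 block (box 4) already contains {2, 3, 4, 5, 7, 8}.
The only value from 1–9 not eliminated is 9, so row 4, column 2 = 9.

9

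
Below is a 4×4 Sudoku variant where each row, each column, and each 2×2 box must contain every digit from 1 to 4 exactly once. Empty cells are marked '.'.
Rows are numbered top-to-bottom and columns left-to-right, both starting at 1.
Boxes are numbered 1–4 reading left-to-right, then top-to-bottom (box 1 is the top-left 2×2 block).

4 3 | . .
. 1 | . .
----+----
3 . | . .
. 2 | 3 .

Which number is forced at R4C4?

4

Cell R4C4 itself could take any of {1, 4} by direct elimination.
Consider where 4 can go in row 4.
R4C1 is out (column 1 already has a 4).
So the only cell in row 4 that can hold 4 is R4C4.
Therefore R4C4 = 4.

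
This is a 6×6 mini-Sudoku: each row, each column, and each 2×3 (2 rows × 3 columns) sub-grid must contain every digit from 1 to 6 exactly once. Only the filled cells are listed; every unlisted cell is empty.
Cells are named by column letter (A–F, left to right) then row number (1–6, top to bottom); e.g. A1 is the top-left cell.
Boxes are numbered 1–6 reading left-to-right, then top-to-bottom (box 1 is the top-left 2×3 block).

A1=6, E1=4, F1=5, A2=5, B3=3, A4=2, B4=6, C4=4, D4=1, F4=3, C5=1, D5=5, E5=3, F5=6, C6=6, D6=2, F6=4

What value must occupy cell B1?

Cell B1 itself could take any of {1, 2} by direct elimination.
Consider where 1 can go in row 1.
C1 is out (column C already has a 1).
D1 is out (column D already has a 1).
So the only cell in row 1 that can hold 1 is B1.
Therefore B1 = 1.

1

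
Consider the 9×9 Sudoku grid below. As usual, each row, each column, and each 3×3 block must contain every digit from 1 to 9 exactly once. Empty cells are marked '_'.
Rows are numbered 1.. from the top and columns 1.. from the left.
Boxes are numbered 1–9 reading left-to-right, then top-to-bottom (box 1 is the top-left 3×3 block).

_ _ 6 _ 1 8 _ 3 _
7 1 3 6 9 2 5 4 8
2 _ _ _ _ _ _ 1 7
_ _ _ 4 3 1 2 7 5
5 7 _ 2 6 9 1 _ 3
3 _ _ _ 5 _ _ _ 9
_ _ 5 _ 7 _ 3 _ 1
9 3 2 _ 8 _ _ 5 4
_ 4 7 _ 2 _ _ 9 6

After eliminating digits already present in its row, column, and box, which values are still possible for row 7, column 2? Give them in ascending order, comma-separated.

Row 7 already contains {1, 3, 5, 7}.
Column 2 already contains {1, 3, 4, 7}.
Its 3×3 block (box 7) already contains {2, 3, 4, 5, 7, 9}.
Removing those from 1–9 leaves {6, 8} as the candidates for row 7, column 2.

6,8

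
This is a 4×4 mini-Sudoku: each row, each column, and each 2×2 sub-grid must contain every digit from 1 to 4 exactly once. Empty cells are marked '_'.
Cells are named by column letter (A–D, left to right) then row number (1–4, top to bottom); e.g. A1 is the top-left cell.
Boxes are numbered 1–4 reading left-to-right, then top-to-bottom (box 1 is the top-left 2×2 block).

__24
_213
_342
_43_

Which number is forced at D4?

Row 4 already contains {3, 4}.
Column D already contains {2, 3, 4}.
Its 2×2 block (box 4) already contains {2, 3, 4}.
The only value from 1–4 not eliminated is 1, so D4 = 1.

1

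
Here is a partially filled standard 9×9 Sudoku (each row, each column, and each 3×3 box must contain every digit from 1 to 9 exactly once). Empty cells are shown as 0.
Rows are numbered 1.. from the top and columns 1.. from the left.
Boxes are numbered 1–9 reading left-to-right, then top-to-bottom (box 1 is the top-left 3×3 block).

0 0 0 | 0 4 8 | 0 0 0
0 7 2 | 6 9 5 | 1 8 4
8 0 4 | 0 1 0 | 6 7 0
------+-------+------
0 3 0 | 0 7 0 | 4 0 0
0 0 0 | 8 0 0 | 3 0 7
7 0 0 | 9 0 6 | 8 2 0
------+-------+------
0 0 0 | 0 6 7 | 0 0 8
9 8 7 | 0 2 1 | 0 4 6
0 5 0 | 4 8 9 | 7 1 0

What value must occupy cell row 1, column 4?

7

Cell row 1, column 4 itself could take any of {2, 3, 7} by direct elimination.
Consider where 7 can go in box 2.
row 3, column 4 is out (row 3 already has a 7).
row 3, column 6 is out (row 3 already has a 7).
So the only cell in box 2 that can hold 7 is row 1, column 4.
Therefore row 1, column 4 = 7.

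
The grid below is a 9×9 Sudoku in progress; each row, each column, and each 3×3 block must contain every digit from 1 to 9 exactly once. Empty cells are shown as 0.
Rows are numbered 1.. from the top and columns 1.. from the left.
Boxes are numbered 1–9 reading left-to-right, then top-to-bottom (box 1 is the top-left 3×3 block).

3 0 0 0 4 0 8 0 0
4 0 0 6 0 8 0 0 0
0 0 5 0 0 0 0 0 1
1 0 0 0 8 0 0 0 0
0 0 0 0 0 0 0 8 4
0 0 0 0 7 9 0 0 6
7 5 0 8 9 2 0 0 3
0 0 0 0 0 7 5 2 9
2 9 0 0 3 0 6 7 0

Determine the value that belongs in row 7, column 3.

Cell row 7, column 3 itself could take any of {1, 4, 6} by direct elimination.
Consider where 6 can go in row 7.
row 7, column 7 is out (column 7 already has a 6).
row 7, column 8 is out (box 9 already has a 6).
So the only cell in row 7 that can hold 6 is row 7, column 3.
Therefore row 7, column 3 = 6.

6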